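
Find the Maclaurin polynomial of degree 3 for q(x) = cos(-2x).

q(0) = 1
q′(0) = 0
q′′(0) = -4
q′′′(0) = 0

1 - 2*x^2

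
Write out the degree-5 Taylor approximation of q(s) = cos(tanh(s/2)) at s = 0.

Compose series: expand the inner function first, then feed it into the outer expansion.
q(0) = 1
q′(0) = 0
q′′(0) = -1/4
q′′′(0) = 0
q^(4)(0) = 9/16
q^(5)(0) = 0

3*s^4/128 - s^2/8 + 1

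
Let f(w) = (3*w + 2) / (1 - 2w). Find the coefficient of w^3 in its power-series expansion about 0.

Multiply each power in the prefactor through the base expansion.
f(0) = 2
f′(0) = 7
f′′(0) = 28
f′′′(0) = 168

28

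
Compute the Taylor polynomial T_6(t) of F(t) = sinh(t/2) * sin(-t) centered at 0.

-11*t^6/11520 + t^4/16 - t^2/2

Write out both Maclaurin series and multiply, keeping only the needed powers.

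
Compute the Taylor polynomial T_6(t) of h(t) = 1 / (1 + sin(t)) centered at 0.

Use the geometric series for the reciprocal, then substitute.
[t^0] = 1;  [t^1] = -1;  [t^2] = 1;  [t^3] = -5/6;  [t^4] = 2/3;  [t^5] = -61/120;  [t^6] = 17/45.

17*t^6/45 - 61*t^5/120 + 2*t^4/3 - 5*t^3/6 + t^2 - t + 1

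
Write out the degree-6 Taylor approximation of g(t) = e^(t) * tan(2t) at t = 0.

851*t^6/180 + 341*t^5/60 + 3*t^4 + 11*t^3/3 + 2*t^2 + 2*t

Multiply the two series term by term and collect like powers.
g(0) = 0
g′(0) = 2
g′′(0) = 4
g′′′(0) = 22
g^(4)(0) = 72
g^(5)(0) = 682
g^(6)(0) = 3404
Then c_k = g^(k)(0)/k! gives each Taylor coefficient.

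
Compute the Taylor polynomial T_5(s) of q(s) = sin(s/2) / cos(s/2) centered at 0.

Divide the numerator series by the denominator series (power-series long division).
[s^0] = 0;  [s^1] = 1/2;  [s^2] = 0;  [s^3] = 1/24;  [s^4] = 0;  [s^5] = 1/240.

s^5/240 + s^3/24 + s/2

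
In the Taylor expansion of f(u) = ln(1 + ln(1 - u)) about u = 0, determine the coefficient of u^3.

-7/6

Plug the Maclaurin series of the inner function into that of the outer and collect terms.
f(0) = 0
f′(0) = -1
f′′(0) = -2
f′′′(0) = -7
So c_3 = f′′′(0)/3! = -7/6.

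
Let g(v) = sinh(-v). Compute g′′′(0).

From the series, [v^3] g = -1/6; multiply by 3! = 6 to get -1.

-1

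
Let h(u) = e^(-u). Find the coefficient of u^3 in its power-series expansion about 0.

-1/6

h(0) = 1
h′(0) = -1
h′′(0) = 1
h′′′(0) = -1
The Taylor polynomial is Σ h^(k)(0)/k! · u^k.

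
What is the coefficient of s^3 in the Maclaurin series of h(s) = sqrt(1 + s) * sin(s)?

Write out both Maclaurin series and multiply, keeping only the needed powers.
[s^0] = 0;  [s^1] = 1;  [s^2] = 1/2;  [s^3] = -7/24.
So c_3 = h′′′(0)/3! = -7/24.

-7/24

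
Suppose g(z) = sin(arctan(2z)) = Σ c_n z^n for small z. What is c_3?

-4

Compose series: expand the inner function first, then feed it into the outer expansion.
[z^0] = 0;  [z^1] = 2;  [z^2] = 0;  [z^3] = -4.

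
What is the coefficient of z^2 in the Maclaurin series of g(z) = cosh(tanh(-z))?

Substitute the inner expansion into the outer series and collect powers.
[z^0] = 1;  [z^1] = 0;  [z^2] = 1/2.

1/2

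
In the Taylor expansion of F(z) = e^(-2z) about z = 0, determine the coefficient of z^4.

2/3

Differentiate repeatedly and evaluate at the center.
F(0) = 1
F′(0) = -2
F′′(0) = 4
F′′′(0) = -8
F^(4)(0) = 16
Then c_k = F^(k)(0)/k! gives each Taylor coefficient.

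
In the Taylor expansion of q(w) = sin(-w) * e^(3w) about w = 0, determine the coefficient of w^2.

-3

Multiply the two series term by term and collect like powers.
q(0) = 0
q′(0) = -1
q′′(0) = -6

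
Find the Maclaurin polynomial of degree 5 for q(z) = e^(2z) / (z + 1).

-z^5/15 + z^4/3 + z^3/3 + z^2 + z + 1

Use 1/(1 - r) = Σ r^k on the denominator, then take the Cauchy product.
[z^0] = 1;  [z^1] = 1;  [z^2] = 1;  [z^3] = 1/3;  [z^4] = 1/3;  [z^5] = -1/15.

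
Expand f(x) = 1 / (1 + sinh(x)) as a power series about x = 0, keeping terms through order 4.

Write 1/(1+u) = 1 - u + u^2 - u^3 + ... and substitute the series for u.
[x^0] = 1;  [x^1] = -1;  [x^2] = 1;  [x^3] = -7/6;  [x^4] = 4/3.

4*x^4/3 - 7*x^3/6 + x^2 - x + 1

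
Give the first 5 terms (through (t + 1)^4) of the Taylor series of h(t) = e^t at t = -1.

h(-1) = e^(-1)
h′(-1) = e^(-1)
h′′(-1) = e^(-1)
h′′′(-1) = e^(-1)
h^(4)(-1) = e^(-1)
Dividing each by k! gives the coefficients c_0, ..., c_4.

(t + 1)^4*e^(-1)/24 + (t + 1)^3*e^(-1)/6 + (t + 1)^2*e^(-1)/2 + (t + 1)*e^(-1) + e^(-1)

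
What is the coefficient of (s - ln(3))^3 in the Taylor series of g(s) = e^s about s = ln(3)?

1/2

Apply the Taylor formula c_k = f^(k)(a)/k!.
g(ln(3)) = 3
g′(ln(3)) = 3
g′′(ln(3)) = 3
g′′′(ln(3)) = 3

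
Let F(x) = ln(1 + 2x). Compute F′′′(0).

16

Apply the Taylor formula c_k = f^(k)(a)/k!.
The coefficient of x^3 in the expansion is 8/3, so F′′′(0) = 3! * (8/3) = 16.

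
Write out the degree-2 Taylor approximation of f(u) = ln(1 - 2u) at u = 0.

Apply the Taylor formula c_k = f^(k)(a)/k!.
f(0) = 0
f′(0) = -2
f′′(0) = -4

-2*u^2 - 2*u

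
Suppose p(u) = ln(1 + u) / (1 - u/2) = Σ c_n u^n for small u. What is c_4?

-1/12

Multiply the two series term by term and collect like powers.
p(0) = 0
p′(0) = 1
p′′(0) = 0
p′′′(0) = 2
p^(4)(0) = -2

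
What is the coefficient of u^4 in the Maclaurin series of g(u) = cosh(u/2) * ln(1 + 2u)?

-17/4

Multiply the two series term by term and collect like powers.
[u^0] = 0;  [u^1] = 2;  [u^2] = -2;  [u^3] = 35/12;  [u^4] = -17/4.
So c_4 = g^(4)(0)/4! = -17/4.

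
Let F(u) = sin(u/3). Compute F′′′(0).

Compute the successive derivatives at the expansion point and divide by k!.
The coefficient of u^3 in the expansion is -1/162, so F′′′(0) = 3! * (-1/162) = -1/27.

-1/27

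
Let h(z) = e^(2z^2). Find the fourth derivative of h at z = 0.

Apply the Taylor formula c_k = f^(k)(a)/k!.
The coefficient of z^4 in the expansion is 2, so h^(4)(0) = 4! * (2) = 48.

48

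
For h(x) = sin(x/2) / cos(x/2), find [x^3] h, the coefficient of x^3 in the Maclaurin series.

Write the quotient as an unknown series and match coefficients against numerator = denominator · series.
h(0) = 0
h′(0) = 1/2
h′′(0) = 0
h′′′(0) = 1/4
So c_3 = h′′′(0)/3! = 1/24.

1/24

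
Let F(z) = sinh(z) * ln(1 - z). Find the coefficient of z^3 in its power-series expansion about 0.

Expand each factor separately, then convolve coefficients.
F(0) = 0
F′(0) = 0
F′′(0) = -2
F′′′(0) = -3
So c_3 = F′′′(0)/3! = -1/2.

-1/2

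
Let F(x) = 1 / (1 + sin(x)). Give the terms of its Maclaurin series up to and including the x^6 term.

17*x^6/45 - 61*x^5/120 + 2*x^4/3 - 5*x^3/6 + x^2 - x + 1

Write 1/(1+u) = 1 - u + u^2 - u^3 + ... and substitute the series for u.
[x^0] = 1;  [x^1] = -1;  [x^2] = 1;  [x^3] = -5/6;  [x^4] = 2/3;  [x^5] = -61/120;  [x^6] = 17/45.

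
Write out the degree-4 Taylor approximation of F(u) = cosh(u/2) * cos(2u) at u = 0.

161*u^4/384 - 15*u^2/8 + 1

Write out both Maclaurin series and multiply, keeping only the needed powers.
[u^0] = 1;  [u^1] = 0;  [u^2] = -15/8;  [u^3] = 0;  [u^4] = 161/384.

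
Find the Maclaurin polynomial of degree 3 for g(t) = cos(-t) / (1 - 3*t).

Expand 1/(denominator) as a geometric series and multiply by the numerator's series.
g(0) = 1
g′(0) = 3
g′′(0) = 17
g′′′(0) = 153
Dividing each by k! gives the coefficients c_0, ..., c_3.

51*t^3/2 + 17*t^2/2 + 3*t + 1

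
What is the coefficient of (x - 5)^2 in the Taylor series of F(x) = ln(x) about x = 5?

F(5) = ln(5)
F′(5) = 1/5
F′′(5) = -1/25
So c_2 = F′′(5)/2! = -1/50.

-1/50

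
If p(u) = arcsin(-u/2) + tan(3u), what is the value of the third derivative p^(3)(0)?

431/8

Expand each term separately and add.
The coefficient of u^3 in the expansion is 431/48, so p′′′(0) = 3! * (431/48) = 431/8.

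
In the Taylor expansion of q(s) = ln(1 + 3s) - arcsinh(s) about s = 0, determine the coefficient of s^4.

-81/4

Expand each term separately and add.
[s^0] = 0;  [s^1] = 2;  [s^2] = -9/2;  [s^3] = 55/6;  [s^4] = -81/4.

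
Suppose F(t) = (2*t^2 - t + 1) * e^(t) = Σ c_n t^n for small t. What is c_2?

Distribute the polynomial across the series and collect like powers.
[t^0] = 1;  [t^1] = 0;  [t^2] = 3/2.

3/2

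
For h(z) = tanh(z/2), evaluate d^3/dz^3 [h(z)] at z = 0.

Apply the Taylor formula c_k = f^(k)(a)/k!.
The coefficient of z^3 in the expansion is -1/24, so h′′′(0) = 3! * (-1/24) = -1/4.

-1/4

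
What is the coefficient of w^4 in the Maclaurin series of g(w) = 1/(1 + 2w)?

16

Apply the Taylor formula c_k = f^(k)(a)/k!.
[w^0] = 1;  [w^1] = -2;  [w^2] = 4;  [w^3] = -8;  [w^4] = 16.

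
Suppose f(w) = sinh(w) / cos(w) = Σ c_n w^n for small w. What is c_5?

3/10

Divide the numerator series by the denominator series (power-series long division).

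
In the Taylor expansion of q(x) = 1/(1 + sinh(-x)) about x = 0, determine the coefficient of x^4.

4/3

Substitute the inner expansion into the outer series and collect powers.
q(0) = 1
q′(0) = 1
q′′(0) = 2
q′′′(0) = 7
q^(4)(0) = 32
So c_4 = q^(4)(0)/4! = 4/3.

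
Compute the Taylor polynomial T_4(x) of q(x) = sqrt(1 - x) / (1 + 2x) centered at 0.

Write out both Maclaurin series and multiply, keeping only the needed powers.

2507*x^4/128 - 157*x^3/16 + 39*x^2/8 - 5*x/2 + 1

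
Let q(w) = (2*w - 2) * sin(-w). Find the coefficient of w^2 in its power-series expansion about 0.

Shift and add copies of the series according to the polynomial's terms.
q(0) = 0
q′(0) = 2
q′′(0) = -4
So c_2 = q′′(0)/2! = -2.

-2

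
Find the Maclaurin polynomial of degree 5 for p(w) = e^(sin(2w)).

Plug the Maclaurin series of the inner function into that of the outer and collect terms.

-32*w^5/15 - 2*w^4 + 2*w^2 + 2*w + 1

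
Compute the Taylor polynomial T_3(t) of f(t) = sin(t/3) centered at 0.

-t^3/162 + t/3

Apply the Taylor formula c_k = f^(k)(a)/k!.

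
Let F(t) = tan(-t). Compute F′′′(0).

-2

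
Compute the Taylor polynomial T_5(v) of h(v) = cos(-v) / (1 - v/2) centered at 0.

Expand each factor separately, then convolve coefficients.

-v^5/96 - v^4/48 - v^3/8 - v^2/4 + v/2 + 1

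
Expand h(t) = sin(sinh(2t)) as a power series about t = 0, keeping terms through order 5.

Plug the Maclaurin series of the inner function into that of the outer and collect terms.
[t^0] = 0;  [t^1] = 2;  [t^2] = 0;  [t^3] = 0;  [t^4] = 0;  [t^5] = -32/15.

-32*t^5/15 + 2*t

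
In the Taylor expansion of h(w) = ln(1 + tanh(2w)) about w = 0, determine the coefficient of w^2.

-2

Substitute the inner expansion into the outer series and collect powers.
h(0) = 0
h′(0) = 2
h′′(0) = -4
So c_2 = h′′(0)/2! = -2.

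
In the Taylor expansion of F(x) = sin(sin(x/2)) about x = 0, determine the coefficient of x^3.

-1/24

Let u equal the inner series; expand the outer function in u and truncate.
[x^0] = 0;  [x^1] = 1/2;  [x^2] = 0;  [x^3] = -1/24.
So c_3 = F′′′(0)/3! = -1/24.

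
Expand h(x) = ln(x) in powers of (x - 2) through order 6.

[(x - 2)^0] = ln(2);  [(x - 2)^1] = 1/2;  [(x - 2)^2] = -1/8;  [(x - 2)^3] = 1/24;  [(x - 2)^4] = -1/64;  [(x - 2)^5] = 1/160;  [(x - 2)^6] = -1/384.

-(x - 2)^6/384 + (x - 2)^5/160 - (x - 2)^4/64 + (x - 2)^3/24 - (x - 2)^2/8 + (x - 2)/2 + ln(2)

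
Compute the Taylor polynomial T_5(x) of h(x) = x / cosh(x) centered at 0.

Divide the numerator series by the denominator series (power-series long division).
[x^0] = 0;  [x^1] = 1;  [x^2] = 0;  [x^3] = -1/2;  [x^4] = 0;  [x^5] = 5/24.

5*x^5/24 - x^3/2 + x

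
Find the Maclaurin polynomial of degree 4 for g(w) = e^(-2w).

Apply the Taylor formula c_k = f^(k)(a)/k!.
[w^0] = 1;  [w^1] = -2;  [w^2] = 2;  [w^3] = -4/3;  [w^4] = 2/3.

2*w^4/3 - 4*w^3/3 + 2*w^2 - 2*w + 1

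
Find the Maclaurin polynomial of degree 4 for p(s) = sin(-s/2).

[s^0] = 0;  [s^1] = -1/2;  [s^2] = 0;  [s^3] = 1/48;  [s^4] = 0.

s^3/48 - s/2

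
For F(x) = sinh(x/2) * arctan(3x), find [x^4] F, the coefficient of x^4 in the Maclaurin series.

Multiply the two series term by term and collect like powers.
F(0) = 0
F′(0) = 0
F′′(0) = 3
F′′′(0) = 0
F^(4)(0) = -213/2

-71/16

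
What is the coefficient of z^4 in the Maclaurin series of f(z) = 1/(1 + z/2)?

1/16

[z^0] = 1;  [z^1] = -1/2;  [z^2] = 1/4;  [z^3] = -1/8;  [z^4] = 1/16.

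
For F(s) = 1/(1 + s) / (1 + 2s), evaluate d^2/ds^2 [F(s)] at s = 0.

Write out both Maclaurin series and multiply, keeping only the needed powers.
The coefficient of s^2 in the expansion is 7, so F′′(0) = 2! * (7) = 14.

14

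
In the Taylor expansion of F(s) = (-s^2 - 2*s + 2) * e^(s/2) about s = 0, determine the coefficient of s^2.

Multiply each power in the prefactor through the base expansion.
F(0) = 2
F′(0) = -1
F′′(0) = -7/2
Then c_k = F^(k)(0)/k! gives each Taylor coefficient.

-7/4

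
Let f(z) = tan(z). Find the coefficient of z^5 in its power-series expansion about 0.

2/15

Compute the successive derivatives at the expansion point and divide by k!.
f(0) = 0
f′(0) = 1
f′′(0) = 0
f′′′(0) = 2
f^(4)(0) = 0
f^(5)(0) = 16
The Taylor polynomial is Σ f^(k)(0)/k! · z^k.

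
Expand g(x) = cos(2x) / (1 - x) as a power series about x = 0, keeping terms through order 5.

-x^5/3 - x^4/3 - x^3 - x^2 + x + 1

Expand each factor separately, then convolve coefficients.
g(0) = 1
g′(0) = 1
g′′(0) = -2
g′′′(0) = -6
g^(4)(0) = -8
g^(5)(0) = -40
Dividing each by k! gives the coefficients c_0, ..., c_5.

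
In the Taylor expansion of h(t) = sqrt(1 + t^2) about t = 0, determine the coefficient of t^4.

[t^0] = 1;  [t^1] = 0;  [t^2] = 1/2;  [t^3] = 0;  [t^4] = -1/8.

-1/8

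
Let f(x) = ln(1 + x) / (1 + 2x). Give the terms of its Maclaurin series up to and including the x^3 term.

16*x^3/3 - 5*x^2/2 + x

Take the Cauchy product of the two expansions.
f(0) = 0
f′(0) = 1
f′′(0) = -5
f′′′(0) = 32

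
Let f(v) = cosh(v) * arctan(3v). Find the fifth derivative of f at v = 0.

Expand each factor separately, then convolve coefficients.
From the series, [v^5] f = 1769/40; multiply by 5! = 120 to get 5307.

5307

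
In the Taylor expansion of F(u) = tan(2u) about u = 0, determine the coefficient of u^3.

Use the known series and substitute for the argument.
F(0) = 0
F′(0) = 2
F′′(0) = 0
F′′′(0) = 16
So c_3 = F′′′(0)/3! = 8/3.

8/3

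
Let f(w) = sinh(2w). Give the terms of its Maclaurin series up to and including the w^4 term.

f(0) = 0
f′(0) = 2
f′′(0) = 0
f′′′(0) = 8
f^(4)(0) = 0
Dividing each by k! gives the coefficients c_0, ..., c_4.

4*w^3/3 + 2*w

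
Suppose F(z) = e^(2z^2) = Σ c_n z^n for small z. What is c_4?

[z^0] = 1;  [z^1] = 0;  [z^2] = 2;  [z^3] = 0;  [z^4] = 2.

2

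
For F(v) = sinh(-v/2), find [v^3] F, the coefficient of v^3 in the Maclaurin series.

Compute the successive derivatives at the expansion point and divide by k!.
F(0) = 0
F′(0) = -1/2
F′′(0) = 0
F′′′(0) = -1/8

-1/48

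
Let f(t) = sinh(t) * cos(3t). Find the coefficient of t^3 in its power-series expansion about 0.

-13/3

Write out both Maclaurin series and multiply, keeping only the needed powers.
[t^0] = 0;  [t^1] = 1;  [t^2] = 0;  [t^3] = -13/3.
So c_3 = f′′′(0)/3! = -13/3.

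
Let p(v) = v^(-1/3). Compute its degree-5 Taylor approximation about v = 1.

-91*(v - 1)^5/729 + 35*(v - 1)^4/243 - 14*(v - 1)^3/81 + 2*(v - 1)^2/9 - (v - 1)/3 + 1

Use the known series and substitute for the argument.
p(1) = 1
p′(1) = -1/3
p′′(1) = 4/9
p′′′(1) = -28/27
p^(4)(1) = 280/81
p^(5)(1) = -3640/243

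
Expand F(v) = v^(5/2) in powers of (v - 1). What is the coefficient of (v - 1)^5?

3/256

Use the known series and substitute for the argument.
F(1) = 1
F′(1) = 5/2
F′′(1) = 15/4
F′′′(1) = 15/8
F^(4)(1) = -15/16
F^(5)(1) = 45/32
So c_5 = F^(5)(1)/5! = 3/256.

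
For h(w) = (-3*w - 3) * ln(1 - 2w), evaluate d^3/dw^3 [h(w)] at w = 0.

84

Distribute the polynomial across the series and collect like powers.
The coefficient of w^3 in the expansion is 14, so h′′′(0) = 3! * (14) = 84.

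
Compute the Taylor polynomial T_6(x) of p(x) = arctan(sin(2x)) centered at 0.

12*x^5 - 4*x^3 + 2*x

Compose series: expand the inner function first, then feed it into the outer expansion.
p(0) = 0
p′(0) = 2
p′′(0) = 0
p′′′(0) = -24
p^(4)(0) = 0
p^(5)(0) = 1440
p^(6)(0) = 0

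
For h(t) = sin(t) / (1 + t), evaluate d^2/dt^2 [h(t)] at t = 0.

Take the Cauchy product of the two expansions.
The coefficient of t^2 in the expansion is -1, so h′′(0) = 2! * (-1) = -2.

-2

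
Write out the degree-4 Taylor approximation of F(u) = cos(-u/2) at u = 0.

[u^0] = 1;  [u^1] = 0;  [u^2] = -1/8;  [u^3] = 0;  [u^4] = 1/384.

u^4/384 - u^2/8 + 1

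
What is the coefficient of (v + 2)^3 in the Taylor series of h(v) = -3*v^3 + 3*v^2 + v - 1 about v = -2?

[(v + 2)^0] = 33;  [(v + 2)^1] = -47;  [(v + 2)^2] = 21;  [(v + 2)^3] = -3.

-3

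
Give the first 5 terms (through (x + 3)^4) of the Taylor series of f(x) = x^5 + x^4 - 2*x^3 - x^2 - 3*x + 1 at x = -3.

-14*(x + 3)^4 + 76*(x + 3)^3 - 199*(x + 3)^2 + 246*(x + 3) - 107

f(-3) = -107
f′(-3) = 246
f′′(-3) = -398
f′′′(-3) = 456
f^(4)(-3) = -336
Dividing each by k! gives the coefficients c_0, ..., c_4.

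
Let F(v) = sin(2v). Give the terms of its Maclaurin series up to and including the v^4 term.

-4*v^3/3 + 2*v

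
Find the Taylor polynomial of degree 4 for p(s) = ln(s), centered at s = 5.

Differentiate repeatedly and evaluate at the center.
p(5) = ln(5)
p′(5) = 1/5
p′′(5) = -1/25
p′′′(5) = 2/125
p^(4)(5) = -6/625
Then c_k = p^(k)(5)/k! gives each Taylor coefficient.

-(s - 5)^4/2500 + (s - 5)^3/375 - (s - 5)^2/50 + (s - 5)/5 + ln(5)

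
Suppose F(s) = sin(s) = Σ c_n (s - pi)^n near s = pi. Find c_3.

F(pi) = 0
F′(pi) = -1
F′′(pi) = 0
F′′′(pi) = 1

1/6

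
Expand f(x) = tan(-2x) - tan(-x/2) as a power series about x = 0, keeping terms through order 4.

-21*x^3/8 - 3*x/2

Combine the two series term by term.
[x^0] = 0;  [x^1] = -3/2;  [x^2] = 0;  [x^3] = -21/8;  [x^4] = 0.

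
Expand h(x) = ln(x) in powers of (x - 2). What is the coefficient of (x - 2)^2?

h(2) = ln(2)
h′(2) = 1/2
h′′(2) = -1/4
So c_2 = h′′(2)/2! = -1/8.

-1/8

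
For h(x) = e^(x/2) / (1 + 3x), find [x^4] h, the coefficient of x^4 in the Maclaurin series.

Multiply the two series term by term and collect like powers.
h(0) = 1
h′(0) = -5/2
h′′(0) = 61/4
h′′′(0) = -1097/8
h^(4)(0) = 26329/16

26329/384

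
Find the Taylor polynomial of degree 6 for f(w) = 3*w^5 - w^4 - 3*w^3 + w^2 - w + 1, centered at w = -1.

Apply the Taylor formula c_k = f^(k)(a)/k!.

3*(w + 1)^5 - 16*(w + 1)^4 + 31*(w + 1)^3 - 26*(w + 1)^2 + 7*(w + 1) + 2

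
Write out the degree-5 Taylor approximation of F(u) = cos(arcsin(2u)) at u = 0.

-2*u^4 - 2*u^2 + 1

Let u equal the inner series; expand the outer function in u and truncate.
[u^0] = 1;  [u^1] = 0;  [u^2] = -2;  [u^3] = 0;  [u^4] = -2;  [u^5] = 0.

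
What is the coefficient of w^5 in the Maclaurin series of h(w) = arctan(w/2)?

h(0) = 0
h′(0) = 1/2
h′′(0) = 0
h′′′(0) = -1/4
h^(4)(0) = 0
h^(5)(0) = 3/4
So c_5 = h^(5)(0)/5! = 1/160.

1/160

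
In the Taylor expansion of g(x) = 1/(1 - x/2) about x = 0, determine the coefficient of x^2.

1/4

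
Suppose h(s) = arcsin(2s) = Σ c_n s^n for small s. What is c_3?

h(0) = 0
h′(0) = 2
h′′(0) = 0
h′′′(0) = 8
So c_3 = h′′′(0)/3! = 4/3.

4/3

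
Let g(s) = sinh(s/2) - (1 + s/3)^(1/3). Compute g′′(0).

Expand each term separately and add.
The coefficient of s^2 in the expansion is 1/81, so g′′(0) = 2! * (1/81) = 2/81.

2/81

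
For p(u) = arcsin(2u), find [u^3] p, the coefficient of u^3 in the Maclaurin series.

[u^0] = 0;  [u^1] = 2;  [u^2] = 0;  [u^3] = 4/3.

4/3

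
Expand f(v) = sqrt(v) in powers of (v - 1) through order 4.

-5*(v - 1)^4/128 + (v - 1)^3/16 - (v - 1)^2/8 + (v - 1)/2 + 1

Compute the successive derivatives at the expansion point and divide by k!.
f(1) = 1
f′(1) = 1/2
f′′(1) = -1/4
f′′′(1) = 3/8
f^(4)(1) = -15/16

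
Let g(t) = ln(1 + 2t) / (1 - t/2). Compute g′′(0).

Take the Cauchy product of the two expansions.
From the series, [t^2] g = -1; multiply by 2! = 2 to get -2.

-2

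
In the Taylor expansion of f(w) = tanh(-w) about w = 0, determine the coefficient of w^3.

f(0) = 0
f′(0) = -1
f′′(0) = 0
f′′′(0) = 2
So c_3 = f′′′(0)/3! = 1/3.

1/3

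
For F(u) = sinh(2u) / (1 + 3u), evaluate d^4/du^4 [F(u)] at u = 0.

-1392

Write out both Maclaurin series and multiply, keeping only the needed powers.
The coefficient of u^4 in the expansion is -58, so F^(4)(0) = 4! * (-58) = -1392.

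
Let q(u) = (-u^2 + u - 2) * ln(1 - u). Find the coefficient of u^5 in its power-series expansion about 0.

Distribute the polynomial across the series and collect like powers.
[u^0] = 0;  [u^1] = 2;  [u^2] = 0;  [u^3] = 7/6;  [u^4] = 2/3;  [u^5] = 29/60.

29/60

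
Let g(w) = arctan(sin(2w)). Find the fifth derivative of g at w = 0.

Substitute the inner expansion into the outer series and collect powers.
From the series, [w^5] g = 12; multiply by 5! = 120 to get 1440.

1440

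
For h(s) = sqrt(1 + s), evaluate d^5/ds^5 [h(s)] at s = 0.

105/32

The coefficient of s^5 in the expansion is 7/256, so h^(5)(0) = 5! * (7/256) = 105/32.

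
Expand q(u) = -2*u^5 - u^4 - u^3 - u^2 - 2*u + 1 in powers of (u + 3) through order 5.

q(-3) = 430
q′(-3) = -725
q′′(-3) = 988
q′′′(-3) = -1014
q^(4)(-3) = 696
q^(5)(-3) = -240
Dividing each by k! gives the coefficients c_0, ..., c_5.

-2*(u + 3)^5 + 29*(u + 3)^4 - 169*(u + 3)^3 + 494*(u + 3)^2 - 725*(u + 3) + 430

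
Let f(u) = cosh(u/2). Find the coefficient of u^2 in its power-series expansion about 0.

1/8

[u^0] = 1;  [u^1] = 0;  [u^2] = 1/8.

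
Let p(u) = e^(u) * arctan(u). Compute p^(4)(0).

Write out both Maclaurin series and multiply, keeping only the needed powers.
The coefficient of u^4 in the expansion is -1/6, so p^(4)(0) = 4! * (-1/6) = -4.

-4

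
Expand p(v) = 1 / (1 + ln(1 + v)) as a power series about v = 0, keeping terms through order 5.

-347*v^5/60 + 11*v^4/3 - 7*v^3/3 + 3*v^2/2 - v + 1

Use the geometric series for the reciprocal, then substitute.
[v^0] = 1;  [v^1] = -1;  [v^2] = 3/2;  [v^3] = -7/3;  [v^4] = 11/3;  [v^5] = -347/60.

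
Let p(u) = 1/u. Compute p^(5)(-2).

The coefficient of (u + 2)^5 in the expansion is -1/64, so p^(5)(-2) = 5! * (-1/64) = -15/8.

-15/8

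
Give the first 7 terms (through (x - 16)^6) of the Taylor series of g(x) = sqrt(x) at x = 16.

-21*(x - 16)^6/4294967296 + 7*(x - 16)^5/67108864 - 5*(x - 16)^4/2097152 + (x - 16)^3/16384 - (x - 16)^2/512 + (x - 16)/8 + 4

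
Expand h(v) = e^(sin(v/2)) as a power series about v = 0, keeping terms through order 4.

Let u equal the inner series; expand the outer function in u and truncate.
h(0) = 1
h′(0) = 1/2
h′′(0) = 1/4
h′′′(0) = 0
h^(4)(0) = -3/16

-v^4/128 + v^2/8 + v/2 + 1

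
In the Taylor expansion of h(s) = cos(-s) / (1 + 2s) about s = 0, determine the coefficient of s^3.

Write out both Maclaurin series and multiply, keeping only the needed powers.
[s^0] = 1;  [s^1] = -2;  [s^2] = 7/2;  [s^3] = -7.

-7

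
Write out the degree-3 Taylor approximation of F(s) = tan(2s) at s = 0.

8*s^3/3 + 2*s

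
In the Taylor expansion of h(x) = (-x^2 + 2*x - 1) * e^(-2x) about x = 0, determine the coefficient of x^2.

-7

Distribute the polynomial across the series and collect like powers.
[x^0] = -1;  [x^1] = 4;  [x^2] = -7.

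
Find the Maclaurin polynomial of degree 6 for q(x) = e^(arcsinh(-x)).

x^6/16 - x^4/8 + x^2/2 - x + 1

Substitute the inner expansion into the outer series and collect powers.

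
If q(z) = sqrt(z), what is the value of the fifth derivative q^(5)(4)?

From the series, [(z - 4)^5] q = 7/131072; multiply by 5! = 120 to get 105/16384.

105/16384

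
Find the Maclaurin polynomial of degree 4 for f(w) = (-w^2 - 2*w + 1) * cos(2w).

Shift and add copies of the series according to the polynomial's terms.

8*w^4/3 + 4*w^3 - 3*w^2 - 2*w + 1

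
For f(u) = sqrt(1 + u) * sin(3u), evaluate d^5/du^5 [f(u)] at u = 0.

4743/16

Multiply the two series term by term and collect like powers.
From the series, [u^5] f = 1581/640; multiply by 5! = 120 to get 4743/16.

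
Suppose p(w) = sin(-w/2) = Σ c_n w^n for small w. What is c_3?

1/48

c_3 = p′′′(0)/3! = 1/48.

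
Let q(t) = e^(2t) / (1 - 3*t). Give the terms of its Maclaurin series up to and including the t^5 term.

7099*t^5/15 + 473*t^4/3 + 157*t^3/3 + 17*t^2 + 5*t + 1

Use 1/(1 - r) = Σ r^k on the denominator, then take the Cauchy product.
q(0) = 1
q′(0) = 5
q′′(0) = 34
q′′′(0) = 314
q^(4)(0) = 3784
q^(5)(0) = 56792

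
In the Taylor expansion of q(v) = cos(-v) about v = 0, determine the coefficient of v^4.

[v^0] = 1;  [v^1] = 0;  [v^2] = -1/2;  [v^3] = 0;  [v^4] = 1/24.
So c_4 = q^(4)(0)/4! = 1/24.

1/24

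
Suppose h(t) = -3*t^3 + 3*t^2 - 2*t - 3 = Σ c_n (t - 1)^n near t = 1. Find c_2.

-6

h(1) = -5
h′(1) = -5
h′′(1) = -12
So c_2 = h′′(1)/2! = -6.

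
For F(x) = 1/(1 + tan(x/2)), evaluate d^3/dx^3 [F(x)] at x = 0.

Let u equal the inner series; expand the outer function in u and truncate.
From the series, [x^3] F = -1/6; multiply by 3! = 6 to get -1.

-1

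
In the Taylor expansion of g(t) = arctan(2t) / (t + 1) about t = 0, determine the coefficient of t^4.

Multiply the numerator's expansion by the denominator's geometric series.
g(0) = 0
g′(0) = 2
g′′(0) = -4
g′′′(0) = -4
g^(4)(0) = 16
So c_4 = g^(4)(0)/4! = 2/3.

2/3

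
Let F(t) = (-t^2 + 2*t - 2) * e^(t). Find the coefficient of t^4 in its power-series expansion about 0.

-1/4

Multiply each power in the prefactor through the base expansion.
[t^0] = -2;  [t^1] = 0;  [t^2] = 0;  [t^3] = -1/3;  [t^4] = -1/4.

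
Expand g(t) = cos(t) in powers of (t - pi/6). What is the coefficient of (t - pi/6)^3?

1/12

g(pi/6) = sqrt(3)/2
g′(pi/6) = -1/2
g′′(pi/6) = -sqrt(3)/2
g′′′(pi/6) = 1/2
So c_3 = g′′′(pi/6)/3! = 1/12.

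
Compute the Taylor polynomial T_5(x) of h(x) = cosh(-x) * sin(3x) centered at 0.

Take the Cauchy product of the two expansions.
[x^0] = 0;  [x^1] = 3;  [x^2] = 0;  [x^3] = -3;  [x^4] = 0;  [x^5] = -1/10.

-x^5/10 - 3*x^3 + 3*x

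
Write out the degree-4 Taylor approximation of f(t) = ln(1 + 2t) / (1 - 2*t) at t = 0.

Expand 1/(denominator) as a geometric series and multiply by the numerator's series.
f(0) = 0
f′(0) = 2
f′′(0) = 4
f′′′(0) = 40
f^(4)(0) = 224
Dividing each by k! gives the coefficients c_0, ..., c_4.

28*t^4/3 + 20*t^3/3 + 2*t^2 + 2*t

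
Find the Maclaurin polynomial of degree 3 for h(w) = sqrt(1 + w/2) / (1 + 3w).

Expand each factor separately, then convolve coefficients.

-3155*w^3/128 + 263*w^2/32 - 11*w/4 + 1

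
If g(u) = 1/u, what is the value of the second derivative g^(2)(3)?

2/27

Differentiate repeatedly and evaluate at the center.
From the series, [(u - 3)^2] g = 1/27; multiply by 2! = 2 to get 2/27.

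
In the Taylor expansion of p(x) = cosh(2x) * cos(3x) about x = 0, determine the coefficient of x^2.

Expand each factor separately, then convolve coefficients.
p(0) = 1
p′(0) = 0
p′′(0) = -5
So c_2 = p′′(0)/2! = -5/2.

-5/2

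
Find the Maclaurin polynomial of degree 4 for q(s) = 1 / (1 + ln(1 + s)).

Write 1/(1+u) = 1 - u + u^2 - u^3 + ... and substitute the series for u.
[s^0] = 1;  [s^1] = -1;  [s^2] = 3/2;  [s^3] = -7/3;  [s^4] = 11/3.

11*s^4/3 - 7*s^3/3 + 3*s^2/2 - s + 1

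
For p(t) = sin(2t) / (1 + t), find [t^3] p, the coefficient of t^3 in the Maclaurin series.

Write out both Maclaurin series and multiply, keeping only the needed powers.
p(0) = 0
p′(0) = 2
p′′(0) = -4
p′′′(0) = 4

2/3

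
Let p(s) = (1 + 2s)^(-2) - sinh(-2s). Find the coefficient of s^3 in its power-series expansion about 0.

-92/3

Combine the two series term by term.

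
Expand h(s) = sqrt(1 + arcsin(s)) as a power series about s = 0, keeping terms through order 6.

-3169*s^6/46080 + 123*s^5/1280 - 31*s^4/384 + 7*s^3/48 - s^2/8 + s/2 + 1

Compose series: expand the inner function first, then feed it into the outer expansion.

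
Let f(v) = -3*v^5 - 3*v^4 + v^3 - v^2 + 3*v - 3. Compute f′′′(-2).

Compute the successive derivatives at the expansion point and divide by k!.
The coefficient of (v + 2)^3 in the expansion is -95, so f′′′(-2) = 3! * (-95) = -570.

-570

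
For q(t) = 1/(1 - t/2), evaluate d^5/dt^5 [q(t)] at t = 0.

The coefficient of t^5 in the expansion is 1/32, so q^(5)(0) = 5! * (1/32) = 15/4.

15/4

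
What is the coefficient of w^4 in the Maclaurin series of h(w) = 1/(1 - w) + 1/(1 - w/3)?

Expand each term separately and add.
[w^0] = 2;  [w^1] = 4/3;  [w^2] = 10/9;  [w^3] = 28/27;  [w^4] = 82/81.

82/81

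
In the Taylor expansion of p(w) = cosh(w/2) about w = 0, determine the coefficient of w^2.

1/8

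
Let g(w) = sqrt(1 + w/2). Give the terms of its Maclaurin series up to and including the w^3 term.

w^3/128 - w^2/32 + w/4 + 1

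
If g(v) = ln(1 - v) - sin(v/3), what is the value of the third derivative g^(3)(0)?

-53/27

Expand each term separately and add.
The coefficient of v^3 in the expansion is -53/162, so g′′′(0) = 3! * (-53/162) = -53/27.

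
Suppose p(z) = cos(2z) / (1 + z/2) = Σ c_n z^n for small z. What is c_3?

7/8

Take the Cauchy product of the two expansions.
p(0) = 1
p′(0) = -1/2
p′′(0) = -7/2
p′′′(0) = 21/4
So c_3 = p′′′(0)/3! = 7/8.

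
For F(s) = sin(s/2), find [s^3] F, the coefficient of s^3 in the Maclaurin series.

-1/48

Differentiate repeatedly and evaluate at the center.
F(0) = 0
F′(0) = 1/2
F′′(0) = 0
F′′′(0) = -1/8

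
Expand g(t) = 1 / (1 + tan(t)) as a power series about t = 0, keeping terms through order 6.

122*t^6/45 - 32*t^5/15 + 5*t^4/3 - 4*t^3/3 + t^2 - t + 1

Write 1/(1+u) = 1 - u + u^2 - u^3 + ... and substitute the series for u.
g(0) = 1
g′(0) = -1
g′′(0) = 2
g′′′(0) = -8
g^(4)(0) = 40
g^(5)(0) = -256
g^(6)(0) = 1952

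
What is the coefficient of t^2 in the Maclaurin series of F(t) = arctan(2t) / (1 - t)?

Use 1/(1 - r) = Σ r^k on the denominator, then take the Cauchy product.
[t^0] = 0;  [t^1] = 2;  [t^2] = 2.
So c_2 = F′′(0)/2! = 2.

2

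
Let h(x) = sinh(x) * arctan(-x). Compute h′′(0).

-2

Multiply the two series term by term and collect like powers.
From the series, [x^2] h = -1; multiply by 2! = 2 to get -2.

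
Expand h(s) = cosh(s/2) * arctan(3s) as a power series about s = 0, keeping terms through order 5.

Expand each factor separately, then convolve coefficients.
h(0) = 0
h′(0) = 3
h′′(0) = 0
h′′′(0) = -207/4
h^(4)(0) = 0
h^(5)(0) = 91167/16
Dividing each by k! gives the coefficients c_0, ..., c_5.

30389*s^5/640 - 69*s^3/8 + 3*s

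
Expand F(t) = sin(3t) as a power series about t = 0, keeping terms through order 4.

-9*t^3/2 + 3*t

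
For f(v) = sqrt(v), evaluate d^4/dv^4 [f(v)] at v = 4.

From the series, [(v - 4)^4] f = -5/16384; multiply by 4! = 24 to get -15/2048.

-15/2048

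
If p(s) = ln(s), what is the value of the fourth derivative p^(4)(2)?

-3/8

Use the known series and substitute for the argument.
From the series, [(s - 2)^4] p = -1/64; multiply by 4! = 24 to get -3/8.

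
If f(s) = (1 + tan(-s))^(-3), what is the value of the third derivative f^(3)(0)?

66

Substitute the inner expansion into the outer series and collect powers.
The coefficient of s^3 in the expansion is 11, so f′′′(0) = 3! * (11) = 66.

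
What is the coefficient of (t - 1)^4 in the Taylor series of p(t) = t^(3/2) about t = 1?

Use the known series and substitute for the argument.
So c_4 = p^(4)(1)/4! = 3/128.

3/128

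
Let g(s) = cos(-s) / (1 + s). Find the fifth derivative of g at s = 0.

Write out both Maclaurin series and multiply, keeping only the needed powers.
The coefficient of s^5 in the expansion is -13/24, so g^(5)(0) = 5! * (-13/24) = -65.

-65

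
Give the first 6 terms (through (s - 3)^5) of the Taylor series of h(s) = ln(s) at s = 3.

h(3) = ln(3)
h′(3) = 1/3
h′′(3) = -1/9
h′′′(3) = 2/27
h^(4)(3) = -2/27
h^(5)(3) = 8/81

(s - 3)^5/1215 - (s - 3)^4/324 + (s - 3)^3/81 - (s - 3)^2/18 + (s - 3)/3 + ln(3)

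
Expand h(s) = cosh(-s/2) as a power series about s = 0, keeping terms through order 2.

s^2/8 + 1

h(0) = 1
h′(0) = 0
h′′(0) = 1/4
Dividing each by k! gives the coefficients c_0, ..., c_2.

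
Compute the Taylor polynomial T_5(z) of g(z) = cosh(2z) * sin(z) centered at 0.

Take the Cauchy product of the two expansions.
[z^0] = 0;  [z^1] = 1;  [z^2] = 0;  [z^3] = 11/6;  [z^4] = 0;  [z^5] = 41/120.

41*z^5/120 + 11*z^3/6 + z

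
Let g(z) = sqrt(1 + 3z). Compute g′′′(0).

From the series, [z^3] g = 27/16; multiply by 3! = 6 to get 81/8.

81/8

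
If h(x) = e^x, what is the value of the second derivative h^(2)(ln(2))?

Apply the Taylor formula c_k = f^(k)(a)/k!.
The coefficient of (x - ln(2))^2 in the expansion is 1, so h′′(ln(2)) = 2! * (1) = 2.

2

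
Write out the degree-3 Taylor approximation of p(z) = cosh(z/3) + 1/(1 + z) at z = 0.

-z^3 + 19*z^2/18 - z + 2

Combine the two series term by term.
p(0) = 2
p′(0) = -1
p′′(0) = 19/9
p′′′(0) = -6
Then c_k = p^(k)(0)/k! gives each Taylor coefficient.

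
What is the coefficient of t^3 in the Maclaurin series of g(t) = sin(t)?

-1/6

g(0) = 0
g′(0) = 1
g′′(0) = 0
g′′′(0) = -1
The Taylor polynomial is Σ g^(k)(0)/k! · t^k.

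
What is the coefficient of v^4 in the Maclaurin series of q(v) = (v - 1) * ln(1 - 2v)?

Distribute the polynomial across the series and collect like powers.
q(0) = 0
q′(0) = 2
q′′(0) = 0
q′′′(0) = 4
q^(4)(0) = 32

4/3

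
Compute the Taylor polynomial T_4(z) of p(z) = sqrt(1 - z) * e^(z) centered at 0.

-79*z^4/384 - 13*z^3/48 - z^2/8 + z/2 + 1

Multiply the two series term by term and collect like powers.
p(0) = 1
p′(0) = 1/2
p′′(0) = -1/4
p′′′(0) = -13/8
p^(4)(0) = -79/16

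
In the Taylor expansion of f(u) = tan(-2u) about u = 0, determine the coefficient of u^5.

-64/15

Compute the successive derivatives at the expansion point and divide by k!.
[u^0] = 0;  [u^1] = -2;  [u^2] = 0;  [u^3] = -8/3;  [u^4] = 0;  [u^5] = -64/15.
So c_5 = f^(5)(0)/5! = -64/15.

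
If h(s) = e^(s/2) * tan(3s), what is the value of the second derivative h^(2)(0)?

Write out both Maclaurin series and multiply, keeping only the needed powers.
The coefficient of s^2 in the expansion is 3/2, so h′′(0) = 2! * (3/2) = 3.

3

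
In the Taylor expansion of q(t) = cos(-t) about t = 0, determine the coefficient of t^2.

Differentiate repeatedly and evaluate at the center.
q(0) = 1
q′(0) = 0
q′′(0) = -1

-1/2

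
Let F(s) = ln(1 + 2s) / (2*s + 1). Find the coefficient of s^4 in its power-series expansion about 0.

-100/3

Expand 1/(denominator) as a geometric series and multiply by the numerator's series.
So c_4 = F^(4)(0)/4! = -100/3.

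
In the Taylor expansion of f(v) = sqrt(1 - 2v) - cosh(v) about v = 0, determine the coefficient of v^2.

Combine the two series term by term.

-1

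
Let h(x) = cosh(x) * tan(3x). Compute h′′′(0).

Take the Cauchy product of the two expansions.
From the series, [x^3] h = 21/2; multiply by 3! = 6 to get 63.

63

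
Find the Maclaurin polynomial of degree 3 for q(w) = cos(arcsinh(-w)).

1 - w^2/2

Plug the Maclaurin series of the inner function into that of the outer and collect terms.
q(0) = 1
q′(0) = 0
q′′(0) = -1
q′′′(0) = 0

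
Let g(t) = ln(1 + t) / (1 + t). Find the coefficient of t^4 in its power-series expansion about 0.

Take the Cauchy product of the two expansions.
So c_4 = g^(4)(0)/4! = -25/12.

-25/12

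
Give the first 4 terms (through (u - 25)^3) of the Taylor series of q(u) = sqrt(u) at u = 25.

(u - 25)^3/50000 - (u - 25)^2/1000 + (u - 25)/10 + 5

q(25) = 5
q′(25) = 1/10
q′′(25) = -1/500
q′′′(25) = 3/25000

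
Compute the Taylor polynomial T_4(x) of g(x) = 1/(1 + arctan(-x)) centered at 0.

Substitute the inner expansion into the outer series and collect powers.
[x^0] = 1;  [x^1] = 1;  [x^2] = 1;  [x^3] = 2/3;  [x^4] = 1/3.

x^4/3 + 2*x^3/3 + x^2 + x + 1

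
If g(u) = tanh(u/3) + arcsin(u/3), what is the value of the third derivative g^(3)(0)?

Combine the two series term by term.
The coefficient of u^3 in the expansion is -1/162, so g′′′(0) = 3! * (-1/162) = -1/27.

-1/27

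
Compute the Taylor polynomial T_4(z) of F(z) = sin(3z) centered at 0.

-9*z^3/2 + 3*z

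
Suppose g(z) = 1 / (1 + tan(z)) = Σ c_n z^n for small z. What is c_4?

5/3

Write 1/(1+u) = 1 - u + u^2 - u^3 + ... and substitute the series for u.
[z^0] = 1;  [z^1] = -1;  [z^2] = 1;  [z^3] = -4/3;  [z^4] = 5/3.
So c_4 = g^(4)(0)/4! = 5/3.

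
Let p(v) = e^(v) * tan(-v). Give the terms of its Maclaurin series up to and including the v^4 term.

Expand each factor separately, then convolve coefficients.
p(0) = 0
p′(0) = -1
p′′(0) = -2
p′′′(0) = -5
p^(4)(0) = -12

-v^4/2 - 5*v^3/6 - v^2 - v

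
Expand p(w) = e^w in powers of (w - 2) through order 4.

p(2) = e^(2)
p′(2) = e^(2)
p′′(2) = e^(2)
p′′′(2) = e^(2)
p^(4)(2) = e^(2)

(w - 2)^4*e^(2)/24 + (w - 2)^3*e^(2)/6 + (w - 2)^2*e^(2)/2 + (w - 2)*e^(2) + e^(2)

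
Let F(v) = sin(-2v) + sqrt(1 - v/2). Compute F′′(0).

Add the two expansions coefficient-wise.
From the series, [v^2] F = -1/32; multiply by 2! = 2 to get -1/16.

-1/16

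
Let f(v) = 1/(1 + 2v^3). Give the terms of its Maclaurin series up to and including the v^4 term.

Differentiate repeatedly and evaluate at the center.

1 - 2*v^3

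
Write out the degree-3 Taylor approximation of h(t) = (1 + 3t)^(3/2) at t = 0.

-27*t^3/16 + 27*t^2/8 + 9*t/2 + 1

Compute the successive derivatives at the expansion point and divide by k!.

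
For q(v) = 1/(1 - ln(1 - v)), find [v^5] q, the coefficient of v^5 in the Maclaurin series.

Substitute the inner expansion into the outer series and collect powers.
[v^0] = 1;  [v^1] = -1;  [v^2] = 1/2;  [v^3] = -1/3;  [v^4] = 1/6;  [v^5] = -7/60.

-7/60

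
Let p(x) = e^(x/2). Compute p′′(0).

1/4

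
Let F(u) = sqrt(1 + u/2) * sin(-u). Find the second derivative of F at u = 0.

-1/2

Write out both Maclaurin series and multiply, keeping only the needed powers.
The coefficient of u^2 in the expansion is -1/4, so F′′(0) = 2! * (-1/4) = -1/2.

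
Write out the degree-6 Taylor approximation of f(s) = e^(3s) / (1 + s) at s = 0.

29*s^6/80 + 13*s^5/20 + 11*s^4/8 + 2*s^3 + 5*s^2/2 + 2*s + 1

Multiply the two series term by term and collect like powers.
f(0) = 1
f′(0) = 2
f′′(0) = 5
f′′′(0) = 12
f^(4)(0) = 33
f^(5)(0) = 78
f^(6)(0) = 261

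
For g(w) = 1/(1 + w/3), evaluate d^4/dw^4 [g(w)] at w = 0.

Differentiate repeatedly and evaluate at the center.
The coefficient of w^4 in the expansion is 1/81, so g^(4)(0) = 4! * (1/81) = 8/27.

8/27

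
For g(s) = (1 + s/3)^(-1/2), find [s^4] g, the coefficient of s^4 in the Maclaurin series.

35/10368

Differentiate repeatedly and evaluate at the center.
g(0) = 1
g′(0) = -1/6
g′′(0) = 1/12
g′′′(0) = -5/72
g^(4)(0) = 35/432
So c_4 = g^(4)(0)/4! = 35/10368.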